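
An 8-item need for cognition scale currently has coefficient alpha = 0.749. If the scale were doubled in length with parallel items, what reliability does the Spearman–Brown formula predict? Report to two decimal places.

Length factor m = 2
α' = m·α / (1 + (m−1)·α)
   = 2 × 0.749 / (1 + (2 − 1) × 0.749)
   = 1.4980 / 1.7490 = 0.86

predicted reliability = 0.86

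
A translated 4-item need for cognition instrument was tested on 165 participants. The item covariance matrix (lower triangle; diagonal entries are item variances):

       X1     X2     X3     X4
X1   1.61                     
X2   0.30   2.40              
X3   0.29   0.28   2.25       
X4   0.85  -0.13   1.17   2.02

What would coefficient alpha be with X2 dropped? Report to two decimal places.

α = 0.66

Remaining items: X1, X3, X4 (k = 3).
ΣVar(i) = 1.61 + 2.25 + 2.02 = 5.88
Var(T) = 5.88 + 2 × 2.31 = 10.50
α (item deleted) = (3/2)·(1 − 5.88/10.50) = 0.66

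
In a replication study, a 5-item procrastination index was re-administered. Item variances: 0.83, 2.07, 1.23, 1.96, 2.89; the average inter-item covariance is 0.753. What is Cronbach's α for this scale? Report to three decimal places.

α = 0.783

Σσ²ᵢ = 0.83 + 2.07 + 1.23 + 1.96 + 2.89 = 8.98
Sum of the 10 distinct covariances = 10 × 0.753 = 7.530
total variance = Σσ²ᵢ + 2·Σcov = 8.98 + 2 × 7.530 = 24.040
α = (5/4)·(1 − 8.98/24.040) = 0.783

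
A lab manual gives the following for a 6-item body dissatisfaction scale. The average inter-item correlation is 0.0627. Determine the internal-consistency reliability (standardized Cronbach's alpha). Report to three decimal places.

standardized Cronbach's alpha = 0.286

Standardized α = k·r̄ / (1 + (k−1)·r̄) = 6 × 0.0627 / (1 + 5 × 0.0627)
  = 0.3762 / 1.3135 = 0.286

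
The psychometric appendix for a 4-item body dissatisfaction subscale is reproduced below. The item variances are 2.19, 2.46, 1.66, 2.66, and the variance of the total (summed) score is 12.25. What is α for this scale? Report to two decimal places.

α = 0.36

Σσᵢ² = 2.19 + 2.46 + 1.66 + 2.66 = 8.97
α = (k/(k−1))·(1 − Σσᵢ²/total variance) = (4/3)·(1 − 8.97/12.25) = 0.36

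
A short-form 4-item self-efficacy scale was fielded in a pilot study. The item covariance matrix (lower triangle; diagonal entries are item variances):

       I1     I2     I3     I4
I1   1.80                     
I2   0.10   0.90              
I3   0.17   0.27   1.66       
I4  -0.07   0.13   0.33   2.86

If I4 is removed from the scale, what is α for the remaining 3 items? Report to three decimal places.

Remaining items: I1, I2, I3 (k = 3).
Σσ²ᵢ = 1.80 + 0.90 + 1.66 = 4.36
total variance = 4.36 + 2 × 0.54 = 5.44
α (item deleted) = (3/2)·(1 − 4.36/5.44) = 0.298

α = 0.298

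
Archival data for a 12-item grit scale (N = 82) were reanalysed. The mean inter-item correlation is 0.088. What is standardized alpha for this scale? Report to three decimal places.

Standardized α = k·r̄ / (1 + (k−1)·r̄) = 12 × 0.088 / (1 + 11 × 0.088)
  = 1.0560 / 1.9680 = 0.537

standardized alpha = 0.537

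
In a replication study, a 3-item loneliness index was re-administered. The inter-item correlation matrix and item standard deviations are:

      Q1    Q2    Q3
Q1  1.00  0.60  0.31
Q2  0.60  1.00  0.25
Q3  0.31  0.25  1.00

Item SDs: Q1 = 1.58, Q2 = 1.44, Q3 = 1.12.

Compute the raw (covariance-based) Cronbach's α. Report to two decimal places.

Cronbach's α = 0.66

Σσ²ᵢ = 1.58² + 1.44² + 1.12² = 5.8244
Covariances σ_ij = r_ij · s_i · s_j:
  σ(Q1,Q2) = 0.60 × 1.58 × 1.44 = 1.3651
  σ(Q1,Q3) = 0.31 × 1.58 × 1.12 = 0.5486
  σ(Q2,Q3) = 0.25 × 1.44 × 1.12 = 0.4032
σ²_T = Σσ²ᵢ + 2·Σσ_ij = 5.8244 + 2 × 2.3169 = 10.4582
α = (3/2)·(1 − 5.8244/10.4582) = 0.66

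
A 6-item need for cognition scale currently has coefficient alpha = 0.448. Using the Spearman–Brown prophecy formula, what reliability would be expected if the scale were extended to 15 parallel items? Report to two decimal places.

predicted reliability = 0.67

Length factor m = 15/6 = 2.5000
α' = m·α / (1 + (m−1)·α)
   = 15/6 × 0.448 / (1 + (15/6 − 1) × 0.448)
   = 1.1200 / 1.6720 = 0.67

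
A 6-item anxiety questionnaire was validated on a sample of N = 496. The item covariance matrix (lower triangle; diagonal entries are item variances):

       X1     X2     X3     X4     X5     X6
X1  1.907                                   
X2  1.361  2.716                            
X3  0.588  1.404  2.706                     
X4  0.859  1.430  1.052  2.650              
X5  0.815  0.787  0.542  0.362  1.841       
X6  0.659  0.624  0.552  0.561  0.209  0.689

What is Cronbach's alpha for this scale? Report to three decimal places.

Cronbach's alpha = 0.784

Σσᵢ² = 1.907 + 2.716 + 2.706 + 2.650 + 1.841 + 0.689 = 12.509
Sum of the distinct covariances = 11.805
total variance = 12.509 + 2 × 11.805 = 36.119
α = (k/(k−1))·(1 − Σσᵢ²/total variance) = (6/5)·(1 − 12.509/36.119) = 0.784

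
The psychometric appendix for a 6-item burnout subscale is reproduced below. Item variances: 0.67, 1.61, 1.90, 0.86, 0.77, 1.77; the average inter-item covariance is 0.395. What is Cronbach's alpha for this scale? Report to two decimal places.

ΣVar(i) = 0.67 + 1.61 + 1.90 + 0.86 + 0.77 + 1.77 = 7.58
Sum of the 15 distinct covariances = 15 × 0.395 = 5.925
total variance = ΣVar(i) + 2·Σcov = 7.58 + 2 × 5.925 = 19.430
α = (6/5)·(1 − 7.58/19.430) = 0.73

α = 0.73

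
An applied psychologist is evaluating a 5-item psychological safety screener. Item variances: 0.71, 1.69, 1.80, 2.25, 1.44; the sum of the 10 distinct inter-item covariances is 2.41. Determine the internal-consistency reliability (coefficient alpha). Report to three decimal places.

Σσ²ᵢ = 0.71 + 1.69 + 1.80 + 2.25 + 1.44 = 7.89
Sum of distinct covariances = 2.41
σ²_T = Σσ²ᵢ + 2·Σcov = 7.89 + 2 × 2.41 = 12.71
α = (5/4)·(1 − 7.89/12.71) = 0.474

α = 0.474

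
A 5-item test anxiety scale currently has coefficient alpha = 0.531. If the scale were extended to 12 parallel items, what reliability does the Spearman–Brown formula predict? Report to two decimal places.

Length factor m = 12/5 = 2.4000
α' = m·α / (1 + (m−1)·α)
   = 12/5 × 0.531 / (1 + (12/5 − 1) × 0.531)
   = 1.2744 / 1.7434 = 0.73

predicted reliability = 0.73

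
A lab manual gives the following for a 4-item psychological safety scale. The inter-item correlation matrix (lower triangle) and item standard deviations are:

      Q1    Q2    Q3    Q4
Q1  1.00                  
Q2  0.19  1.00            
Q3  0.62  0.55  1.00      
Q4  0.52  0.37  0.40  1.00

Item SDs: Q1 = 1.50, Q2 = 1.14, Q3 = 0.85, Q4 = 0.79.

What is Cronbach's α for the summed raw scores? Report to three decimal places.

Σσ²ᵢ = 1.50² + 1.14² + 0.85² + 0.79² = 4.8962
Covariances σ_ij = r_ij · s_i · s_j:
  σ(Q1,Q2) = 0.19 × 1.50 × 1.14 = 0.3249
  σ(Q1,Q3) = 0.62 × 1.50 × 0.85 = 0.7905
  σ(Q1,Q4) = 0.52 × 1.50 × 0.79 = 0.6162
  σ(Q2,Q3) = 0.55 × 1.14 × 0.85 = 0.5330
  σ(Q2,Q4) = 0.37 × 1.14 × 0.79 = 0.3332
  σ(Q3,Q4) = 0.40 × 0.85 × 0.79 = 0.2686
σ²_T = Σσ²ᵢ + 2·Σσ_ij = 4.8962 + 2 × 2.8664 = 10.6290
α = (4/3)·(1 − 4.8962/10.6290) = 0.719

Cronbach's α = 0.719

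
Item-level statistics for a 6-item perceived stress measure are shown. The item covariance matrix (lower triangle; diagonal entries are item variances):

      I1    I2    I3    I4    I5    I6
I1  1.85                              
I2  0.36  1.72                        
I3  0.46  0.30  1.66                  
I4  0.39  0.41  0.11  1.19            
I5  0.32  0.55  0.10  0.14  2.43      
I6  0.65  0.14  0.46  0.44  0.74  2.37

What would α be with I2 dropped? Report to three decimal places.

α = 0.556

Remaining items: I1, I3, I4, I5, I6 (k = 5).
sum of item variances = 1.85 + 1.66 + 1.19 + 2.43 + 2.37 = 9.50
σ²_total = 9.50 + 2 × 3.81 = 17.12
α (item deleted) = (5/4)·(1 − 9.50/17.12) = 0.556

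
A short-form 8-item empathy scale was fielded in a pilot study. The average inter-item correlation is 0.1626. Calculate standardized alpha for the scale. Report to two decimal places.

standardized alpha = 0.61

Standardized α = k·r̄ / (1 + (k−1)·r̄) = 8 × 0.1626 / (1 + 7 × 0.1626)
  = 1.3008 / 2.1382 = 0.61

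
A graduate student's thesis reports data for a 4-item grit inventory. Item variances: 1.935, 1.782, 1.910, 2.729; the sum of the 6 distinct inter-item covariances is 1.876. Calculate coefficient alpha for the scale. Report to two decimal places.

coefficient alpha = 0.41

Σσ²ᵢ = 1.935 + 1.782 + 1.910 + 2.729 = 8.356
Sum of distinct covariances = 1.876
σ²_total = Σσ²ᵢ + 2·Σcov = 8.356 + 2 × 1.876 = 12.108
α = (4/3)·(1 − 8.356/12.108) = 0.41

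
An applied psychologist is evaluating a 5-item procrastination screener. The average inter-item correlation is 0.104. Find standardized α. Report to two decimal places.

α = 0.37

Standardized α = k·r̄ / (1 + (k−1)·r̄) = 5 × 0.104 / (1 + 4 × 0.104)
  = 0.5200 / 1.4160 = 0.37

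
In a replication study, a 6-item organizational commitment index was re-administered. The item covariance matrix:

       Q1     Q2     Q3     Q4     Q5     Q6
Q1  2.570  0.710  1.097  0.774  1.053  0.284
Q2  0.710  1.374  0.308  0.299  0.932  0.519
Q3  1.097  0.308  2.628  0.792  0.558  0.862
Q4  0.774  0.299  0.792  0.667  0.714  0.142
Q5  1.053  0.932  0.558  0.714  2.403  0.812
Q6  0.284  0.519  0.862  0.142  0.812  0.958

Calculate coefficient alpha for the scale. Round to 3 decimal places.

coefficient alpha = 0.780

ΣVar(i) = 2.570 + 1.374 + 2.628 + 0.667 + 2.403 + 0.958 = 10.600
Sum of off-diagonal covariances = 9.856
Var(T) = 10.600 + 2 × 9.856 = 30.312
α = (k/(k−1))·(1 − ΣVar(i)/Var(T)) = (6/5)·(1 − 10.600/30.312) = 0.780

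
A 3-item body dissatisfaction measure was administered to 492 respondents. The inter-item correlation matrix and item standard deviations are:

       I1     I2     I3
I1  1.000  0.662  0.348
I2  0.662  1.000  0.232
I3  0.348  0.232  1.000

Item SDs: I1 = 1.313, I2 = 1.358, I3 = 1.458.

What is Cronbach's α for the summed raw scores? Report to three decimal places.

Σσ²ᵢ = 1.313² + 1.358² + 1.458² = 5.6939
Covariances σ_ij = r_ij · s_i · s_j:
  σ(I1,I2) = 0.662 × 1.313 × 1.358 = 1.1804
  σ(I1,I3) = 0.348 × 1.313 × 1.458 = 0.6662
  σ(I2,I3) = 0.232 × 1.358 × 1.458 = 0.4594
σ²_T = Σσ²ᵢ + 2·Σσ_ij = 5.6939 + 2 × 2.3060 = 10.3059
α = (3/2)·(1 − 5.6939/10.3059) = 0.671

α = 0.671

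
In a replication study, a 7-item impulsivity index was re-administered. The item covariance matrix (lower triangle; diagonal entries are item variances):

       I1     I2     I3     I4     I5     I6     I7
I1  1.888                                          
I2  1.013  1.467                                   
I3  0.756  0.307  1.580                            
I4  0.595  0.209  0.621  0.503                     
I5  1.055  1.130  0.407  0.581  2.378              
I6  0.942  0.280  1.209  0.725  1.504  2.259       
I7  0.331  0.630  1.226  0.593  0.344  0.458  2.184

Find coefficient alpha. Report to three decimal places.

α = 0.827

Σσᵢ² = 1.888 + 1.467 + 1.580 + 0.503 + 2.378 + 2.259 + 2.184 = 12.259
Σ_{i<j} σ_ij = 14.916
Var(T) = 12.259 + 2 × 14.916 = 42.091
α = (k/(k−1))·(1 − Σσᵢ²/Var(T)) = (7/6)·(1 − 12.259/42.091) = 0.827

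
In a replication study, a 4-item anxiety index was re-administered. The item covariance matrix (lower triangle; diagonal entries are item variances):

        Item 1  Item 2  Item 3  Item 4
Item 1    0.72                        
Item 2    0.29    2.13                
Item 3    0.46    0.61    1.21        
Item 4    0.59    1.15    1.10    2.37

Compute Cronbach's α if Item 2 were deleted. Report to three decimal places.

Cronbach's α = 0.750

Remaining items: Item 1, Item 3, Item 4 (k = 3).
Σσ²ᵢ = 0.72 + 1.21 + 2.37 = 4.30
total variance = 4.30 + 2 × 2.15 = 8.60
α (item deleted) = (3/2)·(1 − 4.30/8.60) = 0.750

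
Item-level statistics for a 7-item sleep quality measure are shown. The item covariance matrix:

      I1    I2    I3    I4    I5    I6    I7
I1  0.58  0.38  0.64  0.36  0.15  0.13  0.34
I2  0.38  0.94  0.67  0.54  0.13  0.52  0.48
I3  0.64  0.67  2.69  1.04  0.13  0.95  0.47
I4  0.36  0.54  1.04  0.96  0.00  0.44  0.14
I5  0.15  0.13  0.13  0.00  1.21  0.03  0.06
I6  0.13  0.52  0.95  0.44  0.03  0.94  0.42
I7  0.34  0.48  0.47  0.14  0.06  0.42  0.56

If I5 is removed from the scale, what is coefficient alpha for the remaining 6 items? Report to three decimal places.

α = 0.831

Remaining items: I1, I2, I3, I4, I6, I7 (k = 6).
Σσᵢ² = 0.58 + 0.94 + 2.69 + 0.96 + 0.94 + 0.56 = 6.67
total variance = 6.67 + 2 × 7.52 = 21.71
α (item deleted) = (6/5)·(1 − 6.67/21.71) = 0.831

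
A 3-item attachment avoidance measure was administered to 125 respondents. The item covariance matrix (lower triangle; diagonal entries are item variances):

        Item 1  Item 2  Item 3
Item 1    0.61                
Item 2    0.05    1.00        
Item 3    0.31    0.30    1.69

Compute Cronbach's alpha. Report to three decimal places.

Σσᵢ² = 0.61 + 1.00 + 1.69 = 3.30
Sum of the distinct covariances = 0.66
σ²_total = 3.30 + 2 × 0.66 = 4.62
α = (k/(k−1))·(1 − Σσᵢ²/σ²_total) = (3/2)·(1 − 3.30/4.62) = 0.429

Cronbach's alpha = 0.429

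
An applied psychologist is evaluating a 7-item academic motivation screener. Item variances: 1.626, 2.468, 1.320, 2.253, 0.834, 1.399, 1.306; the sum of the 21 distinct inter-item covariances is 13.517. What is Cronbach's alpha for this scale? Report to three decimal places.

ΣVar(i) = 1.626 + 2.468 + 1.320 + 2.253 + 0.834 + 1.399 + 1.306 = 11.206
Sum of distinct covariances = 13.517
Var(T) = ΣVar(i) + 2·Σcov = 11.206 + 2 × 13.517 = 38.240
α = (7/6)·(1 − 11.206/38.240) = 0.825

α = 0.825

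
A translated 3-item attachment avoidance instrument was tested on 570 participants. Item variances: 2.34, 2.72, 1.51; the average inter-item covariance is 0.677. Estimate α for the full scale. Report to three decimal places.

α = 0.573

sum of item variances = 2.34 + 2.72 + 1.51 = 6.57
Sum of the 3 distinct covariances = 3 × 0.677 = 2.031
σ²_total = sum of item variances + 2·Σcov = 6.57 + 2 × 2.031 = 10.632
α = (3/2)·(1 − 6.57/10.632) = 0.573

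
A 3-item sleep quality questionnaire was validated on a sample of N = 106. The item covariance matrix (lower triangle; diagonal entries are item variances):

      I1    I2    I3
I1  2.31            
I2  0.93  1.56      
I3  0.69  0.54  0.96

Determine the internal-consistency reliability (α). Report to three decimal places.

ΣVar(i) = 2.31 + 1.56 + 0.96 = 4.83
Sum of the distinct covariances = 2.16
σ²_total = 4.83 + 2 × 2.16 = 9.15
α = (k/(k−1))·(1 − ΣVar(i)/σ²_total) = (3/2)·(1 − 4.83/9.15) = 0.708

α = 0.708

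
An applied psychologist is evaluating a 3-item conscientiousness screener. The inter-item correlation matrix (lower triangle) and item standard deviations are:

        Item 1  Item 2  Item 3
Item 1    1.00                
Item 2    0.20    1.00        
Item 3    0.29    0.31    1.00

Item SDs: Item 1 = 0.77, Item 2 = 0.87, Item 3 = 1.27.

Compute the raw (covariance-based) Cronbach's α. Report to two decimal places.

Σσ²ᵢ = 0.77² + 0.87² + 1.27² = 2.9627
Covariances σ_ij = r_ij · s_i · s_j:
  σ(Item 1,Item 2) = 0.20 × 0.77 × 0.87 = 0.1340
  σ(Item 1,Item 3) = 0.29 × 0.77 × 1.27 = 0.2836
  σ(Item 2,Item 3) = 0.31 × 0.87 × 1.27 = 0.3425
σ²_T = Σσ²ᵢ + 2·Σσ_ij = 2.9627 + 2 × 0.7601 = 4.4829
α = (3/2)·(1 − 2.9627/4.4829) = 0.51

α = 0.51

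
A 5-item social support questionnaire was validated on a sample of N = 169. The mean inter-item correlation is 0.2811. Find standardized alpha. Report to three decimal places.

Standardized α = k·r̄ / (1 + (k−1)·r̄) = 5 × 0.2811 / (1 + 4 × 0.2811)
  = 1.4055 / 2.1244 = 0.662

α = 0.662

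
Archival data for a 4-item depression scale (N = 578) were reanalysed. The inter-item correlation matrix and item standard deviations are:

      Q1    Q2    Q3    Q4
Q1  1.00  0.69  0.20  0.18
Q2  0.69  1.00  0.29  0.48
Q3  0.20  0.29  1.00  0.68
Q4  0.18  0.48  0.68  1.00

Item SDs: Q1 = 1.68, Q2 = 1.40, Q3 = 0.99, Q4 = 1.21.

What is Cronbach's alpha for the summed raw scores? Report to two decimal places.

Σσ²ᵢ = 1.68² + 1.40² + 0.99² + 1.21² = 7.2266
Covariances σ_ij = r_ij · s_i · s_j:
  σ(Q1,Q2) = 0.69 × 1.68 × 1.40 = 1.6229
  σ(Q1,Q3) = 0.20 × 1.68 × 0.99 = 0.3326
  σ(Q1,Q4) = 0.18 × 1.68 × 1.21 = 0.3659
  σ(Q2,Q3) = 0.29 × 1.40 × 0.99 = 0.4019
  σ(Q2,Q4) = 0.48 × 1.40 × 1.21 = 0.8131
  σ(Q3,Q4) = 0.68 × 0.99 × 1.21 = 0.8146
σ²_T = Σσ²ᵢ + 2·Σσ_ij = 7.2266 + 2 × 4.3510 = 15.9286
α = (4/3)·(1 − 7.2266/15.9286) = 0.73

Cronbach's alpha = 0.73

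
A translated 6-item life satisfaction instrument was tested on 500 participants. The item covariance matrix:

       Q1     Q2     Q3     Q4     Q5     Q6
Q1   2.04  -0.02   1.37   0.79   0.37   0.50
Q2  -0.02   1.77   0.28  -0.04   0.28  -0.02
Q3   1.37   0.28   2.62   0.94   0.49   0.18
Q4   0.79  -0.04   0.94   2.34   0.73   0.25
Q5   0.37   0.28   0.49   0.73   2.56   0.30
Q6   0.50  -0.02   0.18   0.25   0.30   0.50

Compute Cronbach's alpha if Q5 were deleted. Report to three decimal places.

Cronbach's alpha = 0.596

Remaining items: Q1, Q2, Q3, Q4, Q6 (k = 5).
sum of item variances = 2.04 + 1.77 + 2.62 + 2.34 + 0.50 = 9.27
total variance = 9.27 + 2 × 4.23 = 17.73
α (item deleted) = (5/4)·(1 − 9.27/17.73) = 0.596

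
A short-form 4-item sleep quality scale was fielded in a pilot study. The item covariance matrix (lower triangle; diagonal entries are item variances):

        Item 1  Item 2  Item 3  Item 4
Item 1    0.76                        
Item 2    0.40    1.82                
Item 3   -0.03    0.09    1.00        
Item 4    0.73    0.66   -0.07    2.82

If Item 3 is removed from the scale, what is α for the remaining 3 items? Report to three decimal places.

Remaining items: Item 1, Item 2, Item 4 (k = 3).
ΣVar(i) = 0.76 + 1.82 + 2.82 = 5.40
σ²_T = 5.40 + 2 × 1.79 = 8.98
α (item deleted) = (3/2)·(1 − 5.40/8.98) = 0.598

α = 0.598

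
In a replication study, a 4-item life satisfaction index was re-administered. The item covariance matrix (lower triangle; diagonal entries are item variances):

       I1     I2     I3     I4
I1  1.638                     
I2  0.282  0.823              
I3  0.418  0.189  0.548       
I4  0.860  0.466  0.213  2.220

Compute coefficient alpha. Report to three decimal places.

Σσᵢ² = 1.638 + 0.823 + 0.548 + 2.220 = 5.229
Sum of the distinct covariances = 2.428
total variance = 5.229 + 2 × 2.428 = 10.085
α = (k/(k−1))·(1 − Σσᵢ²/total variance) = (4/3)·(1 − 5.229/10.085) = 0.642

α = 0.642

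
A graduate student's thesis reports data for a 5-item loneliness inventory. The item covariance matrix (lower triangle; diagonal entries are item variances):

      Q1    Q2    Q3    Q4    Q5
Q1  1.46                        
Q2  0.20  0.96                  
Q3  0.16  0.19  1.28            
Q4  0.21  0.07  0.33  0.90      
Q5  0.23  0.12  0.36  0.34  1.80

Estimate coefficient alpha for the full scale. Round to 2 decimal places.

sum of item variances = 1.46 + 0.96 + 1.28 + 0.90 + 1.80 = 6.40
Sum of off-diagonal covariances = 2.21
σ²_T = 6.40 + 2 × 2.21 = 10.82
α = (k/(k−1))·(1 − sum of item variances/σ²_T) = (5/4)·(1 − 6.40/10.82) = 0.51

coefficient alpha = 0.51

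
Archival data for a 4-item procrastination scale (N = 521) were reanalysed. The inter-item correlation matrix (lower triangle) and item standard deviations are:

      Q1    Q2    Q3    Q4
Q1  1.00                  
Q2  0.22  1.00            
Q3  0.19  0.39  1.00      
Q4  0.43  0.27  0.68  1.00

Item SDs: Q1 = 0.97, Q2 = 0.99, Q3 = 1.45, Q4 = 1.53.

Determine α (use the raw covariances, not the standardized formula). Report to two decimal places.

Σσ²ᵢ = 0.97² + 0.99² + 1.45² + 1.53² = 6.3644
Covariances σ_ij = r_ij · s_i · s_j:
  σ(Q1,Q2) = 0.22 × 0.97 × 0.99 = 0.2113
  σ(Q1,Q3) = 0.19 × 0.97 × 1.45 = 0.2672
  σ(Q1,Q4) = 0.43 × 0.97 × 1.53 = 0.6382
  σ(Q2,Q3) = 0.39 × 0.99 × 1.45 = 0.5598
  σ(Q2,Q4) = 0.27 × 0.99 × 1.53 = 0.4090
  σ(Q3,Q4) = 0.68 × 1.45 × 1.53 = 1.5086
σ²_T = Σσ²ᵢ + 2·Σσ_ij = 6.3644 + 2 × 3.5941 = 13.5526
α = (4/3)·(1 − 6.3644/13.5526) = 0.71

α = 0.71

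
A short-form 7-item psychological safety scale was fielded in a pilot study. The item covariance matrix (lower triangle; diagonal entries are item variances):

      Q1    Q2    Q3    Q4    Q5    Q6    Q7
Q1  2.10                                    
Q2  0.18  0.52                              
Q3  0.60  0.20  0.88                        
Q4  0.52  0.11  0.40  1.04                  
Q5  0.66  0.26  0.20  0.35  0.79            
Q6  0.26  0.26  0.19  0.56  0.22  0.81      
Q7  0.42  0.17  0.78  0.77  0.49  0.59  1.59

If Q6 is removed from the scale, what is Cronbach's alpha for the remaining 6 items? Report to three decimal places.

Remaining items: Q1, Q2, Q3, Q4, Q5, Q7 (k = 6).
Σσᵢ² = 2.10 + 0.52 + 0.88 + 1.04 + 0.79 + 1.59 = 6.92
σ²_T = 6.92 + 2 × 6.11 = 19.14
α (item deleted) = (6/5)·(1 − 6.92/19.14) = 0.766

α = 0.766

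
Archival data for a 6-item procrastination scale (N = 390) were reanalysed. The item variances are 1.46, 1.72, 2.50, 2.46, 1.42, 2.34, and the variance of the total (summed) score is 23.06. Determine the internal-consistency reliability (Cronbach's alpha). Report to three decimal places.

α = 0.581

sum of item variances = 1.46 + 1.72 + 2.50 + 2.46 + 1.42 + 2.34 = 11.90
α = (k/(k−1))·(1 − sum of item variances/Var(T)) = (6/5)·(1 − 11.90/23.06) = 0.581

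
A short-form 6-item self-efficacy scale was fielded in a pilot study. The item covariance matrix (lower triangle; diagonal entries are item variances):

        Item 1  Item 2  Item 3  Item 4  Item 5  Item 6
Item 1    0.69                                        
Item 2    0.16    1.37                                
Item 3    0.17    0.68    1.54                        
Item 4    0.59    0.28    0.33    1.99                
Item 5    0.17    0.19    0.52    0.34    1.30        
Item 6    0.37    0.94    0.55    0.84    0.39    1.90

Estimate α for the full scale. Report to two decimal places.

Σσᵢ² = 0.69 + 1.37 + 1.54 + 1.99 + 1.30 + 1.90 = 8.79
Σ_{i<j} σ_ij = 6.52
σ²_total = 8.79 + 2 × 6.52 = 21.83
α = (k/(k−1))·(1 − Σσᵢ²/σ²_total) = (6/5)·(1 − 8.79/21.83) = 0.72

α = 0.72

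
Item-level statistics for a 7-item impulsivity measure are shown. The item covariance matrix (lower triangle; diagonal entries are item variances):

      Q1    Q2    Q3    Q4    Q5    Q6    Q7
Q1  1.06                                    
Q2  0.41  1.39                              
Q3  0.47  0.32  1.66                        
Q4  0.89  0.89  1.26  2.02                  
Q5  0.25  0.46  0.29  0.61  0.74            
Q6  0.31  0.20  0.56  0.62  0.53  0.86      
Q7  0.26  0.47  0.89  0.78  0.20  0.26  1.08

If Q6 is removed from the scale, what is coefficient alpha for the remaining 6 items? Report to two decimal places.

Remaining items: Q1, Q2, Q3, Q4, Q5, Q7 (k = 6).
Σσ²ᵢ = 1.06 + 1.39 + 1.66 + 2.02 + 0.74 + 1.08 = 7.95
total variance = 7.95 + 2 × 8.45 = 24.85
α (item deleted) = (6/5)·(1 − 7.95/24.85) = 0.82

coefficient alpha = 0.82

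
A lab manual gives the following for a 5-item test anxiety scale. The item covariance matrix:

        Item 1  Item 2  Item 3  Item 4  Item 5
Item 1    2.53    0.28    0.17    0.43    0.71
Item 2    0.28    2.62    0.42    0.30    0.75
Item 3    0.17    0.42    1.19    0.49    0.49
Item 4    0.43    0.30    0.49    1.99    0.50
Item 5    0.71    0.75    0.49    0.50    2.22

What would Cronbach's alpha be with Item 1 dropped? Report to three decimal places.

Remaining items: Item 2, Item 3, Item 4, Item 5 (k = 4).
Σσ²ᵢ = 2.62 + 1.19 + 1.99 + 2.22 = 8.02
Var(T) = 8.02 + 2 × 2.95 = 13.92
α (item deleted) = (4/3)·(1 − 8.02/13.92) = 0.565

α = 0.565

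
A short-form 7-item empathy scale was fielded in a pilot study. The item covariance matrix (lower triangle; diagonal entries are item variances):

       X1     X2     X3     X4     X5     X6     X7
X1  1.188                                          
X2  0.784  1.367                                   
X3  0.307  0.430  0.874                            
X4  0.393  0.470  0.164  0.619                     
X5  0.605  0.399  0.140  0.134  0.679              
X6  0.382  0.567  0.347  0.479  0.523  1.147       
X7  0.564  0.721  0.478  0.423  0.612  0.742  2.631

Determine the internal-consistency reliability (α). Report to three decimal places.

α = 0.810

ΣVar(i) = 1.188 + 1.367 + 0.874 + 0.619 + 0.679 + 1.147 + 2.631 = 8.505
Σ_{i<j} σ_ij = 9.664
Var(T) = 8.505 + 2 × 9.664 = 27.833
α = (k/(k−1))·(1 − ΣVar(i)/Var(T)) = (7/6)·(1 − 8.505/27.833) = 0.810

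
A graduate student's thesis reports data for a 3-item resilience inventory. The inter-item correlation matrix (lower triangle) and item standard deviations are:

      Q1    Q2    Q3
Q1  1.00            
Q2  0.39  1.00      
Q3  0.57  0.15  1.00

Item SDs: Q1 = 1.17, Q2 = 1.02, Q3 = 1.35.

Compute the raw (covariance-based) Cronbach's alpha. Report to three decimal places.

Σσ²ᵢ = 1.17² + 1.02² + 1.35² = 4.2318
Covariances σ_ij = r_ij · s_i · s_j:
  σ(Q1,Q2) = 0.39 × 1.17 × 1.02 = 0.4654
  σ(Q1,Q3) = 0.57 × 1.17 × 1.35 = 0.9003
  σ(Q2,Q3) = 0.15 × 1.02 × 1.35 = 0.2066
σ²_T = Σσ²ᵢ + 2·Σσ_ij = 4.2318 + 2 × 1.5723 = 7.3764
α = (3/2)·(1 − 4.2318/7.3764) = 0.639

α = 0.639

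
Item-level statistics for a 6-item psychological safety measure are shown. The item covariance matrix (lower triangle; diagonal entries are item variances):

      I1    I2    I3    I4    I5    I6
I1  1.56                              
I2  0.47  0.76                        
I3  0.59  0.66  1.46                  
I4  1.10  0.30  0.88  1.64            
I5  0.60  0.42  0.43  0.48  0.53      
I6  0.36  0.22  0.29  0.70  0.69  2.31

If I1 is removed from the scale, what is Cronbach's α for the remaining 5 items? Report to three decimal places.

Remaining items: I2, I3, I4, I5, I6 (k = 5).
Σσ²ᵢ = 0.76 + 1.46 + 1.64 + 0.53 + 2.31 = 6.70
σ²_total = 6.70 + 2 × 5.07 = 16.84
α (item deleted) = (5/4)·(1 − 6.70/16.84) = 0.753

α = 0.753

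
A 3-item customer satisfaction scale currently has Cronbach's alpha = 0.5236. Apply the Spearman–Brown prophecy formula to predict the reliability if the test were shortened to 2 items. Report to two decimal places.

Length factor m = 2/3 = 0.6667
α' = m·α / (1 − (1−m)·α)
   = 2/3 × 0.5236 / (1 − (1 − 2/3) × 0.5236)
   = 0.3491 / 0.8255 = 0.42

predicted reliability = 0.42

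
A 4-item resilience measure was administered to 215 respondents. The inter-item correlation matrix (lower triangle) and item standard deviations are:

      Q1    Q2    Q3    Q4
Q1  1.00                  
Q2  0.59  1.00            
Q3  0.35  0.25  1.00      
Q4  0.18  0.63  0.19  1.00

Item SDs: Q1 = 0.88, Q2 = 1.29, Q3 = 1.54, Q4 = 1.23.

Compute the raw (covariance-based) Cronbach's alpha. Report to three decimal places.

α = 0.670

Σσ²ᵢ = 0.88² + 1.29² + 1.54² + 1.23² = 6.3230
Covariances σ_ij = r_ij · s_i · s_j:
  σ(Q1,Q2) = 0.59 × 0.88 × 1.29 = 0.6698
  σ(Q1,Q3) = 0.35 × 0.88 × 1.54 = 0.4743
  σ(Q1,Q4) = 0.18 × 0.88 × 1.23 = 0.1948
  σ(Q2,Q3) = 0.25 × 1.29 × 1.54 = 0.4967
  σ(Q2,Q4) = 0.63 × 1.29 × 1.23 = 0.9996
  σ(Q3,Q4) = 0.19 × 1.54 × 1.23 = 0.3599
σ²_T = Σσ²ᵢ + 2·Σσ_ij = 6.3230 + 2 × 3.1951 = 12.7132
α = (4/3)·(1 − 6.3230/12.7132) = 0.670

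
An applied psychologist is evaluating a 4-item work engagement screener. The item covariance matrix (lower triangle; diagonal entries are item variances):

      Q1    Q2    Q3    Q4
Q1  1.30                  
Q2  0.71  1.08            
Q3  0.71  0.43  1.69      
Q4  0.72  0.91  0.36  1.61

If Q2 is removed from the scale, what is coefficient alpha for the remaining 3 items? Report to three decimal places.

Remaining items: Q1, Q3, Q4 (k = 3).
sum of item variances = 1.30 + 1.69 + 1.61 = 4.60
Var(T) = 4.60 + 2 × 1.79 = 8.18
α (item deleted) = (3/2)·(1 − 4.60/8.18) = 0.656

coefficient alpha = 0.656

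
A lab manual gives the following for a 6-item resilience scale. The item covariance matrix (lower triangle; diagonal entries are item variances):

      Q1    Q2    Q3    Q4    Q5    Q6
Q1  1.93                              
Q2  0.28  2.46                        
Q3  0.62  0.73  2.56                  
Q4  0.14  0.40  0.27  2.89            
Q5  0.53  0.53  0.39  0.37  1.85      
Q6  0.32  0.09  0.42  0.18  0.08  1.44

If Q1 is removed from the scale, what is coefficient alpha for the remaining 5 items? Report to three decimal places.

α = 0.477

Remaining items: Q2, Q3, Q4, Q5, Q6 (k = 5).
ΣVar(i) = 2.46 + 2.56 + 2.89 + 1.85 + 1.44 = 11.20
σ²_T = 11.20 + 2 × 3.46 = 18.12
α (item deleted) = (5/4)·(1 − 11.20/18.12) = 0.477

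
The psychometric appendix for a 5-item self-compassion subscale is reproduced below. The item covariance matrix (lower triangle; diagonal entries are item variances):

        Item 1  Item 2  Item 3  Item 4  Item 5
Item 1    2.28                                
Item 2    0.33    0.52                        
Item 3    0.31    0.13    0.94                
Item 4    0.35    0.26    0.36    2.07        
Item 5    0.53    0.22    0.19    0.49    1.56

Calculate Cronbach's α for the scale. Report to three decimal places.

α = 0.578

sum of item variances = 2.28 + 0.52 + 0.94 + 2.07 + 1.56 = 7.37
Sum of off-diagonal covariances = 3.17
σ²_T = 7.37 + 2 × 3.17 = 13.71
α = (k/(k−1))·(1 − sum of item variances/σ²_T) = (5/4)·(1 − 7.37/13.71) = 0.578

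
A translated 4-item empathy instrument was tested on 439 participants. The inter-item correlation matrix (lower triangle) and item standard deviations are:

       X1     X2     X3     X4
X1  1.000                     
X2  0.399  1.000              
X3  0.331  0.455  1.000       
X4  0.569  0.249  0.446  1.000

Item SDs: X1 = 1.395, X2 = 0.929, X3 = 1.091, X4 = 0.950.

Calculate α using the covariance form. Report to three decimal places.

Σσ²ᵢ = 1.395² + 0.929² + 1.091² + 0.950² = 4.9018
Covariances σ_ij = r_ij · s_i · s_j:
  σ(X1,X2) = 0.399 × 1.395 × 0.929 = 0.5171
  σ(X1,X3) = 0.331 × 1.395 × 1.091 = 0.5038
  σ(X1,X4) = 0.569 × 1.395 × 0.950 = 0.7541
  σ(X2,X3) = 0.455 × 0.929 × 1.091 = 0.4612
  σ(X2,X4) = 0.249 × 0.929 × 0.950 = 0.2198
  σ(X3,X4) = 0.446 × 1.091 × 0.950 = 0.4623
σ²_T = Σσ²ᵢ + 2·Σσ_ij = 4.9018 + 2 × 2.9183 = 10.7384
α = (4/3)·(1 − 4.9018/10.7384) = 0.725

α = 0.725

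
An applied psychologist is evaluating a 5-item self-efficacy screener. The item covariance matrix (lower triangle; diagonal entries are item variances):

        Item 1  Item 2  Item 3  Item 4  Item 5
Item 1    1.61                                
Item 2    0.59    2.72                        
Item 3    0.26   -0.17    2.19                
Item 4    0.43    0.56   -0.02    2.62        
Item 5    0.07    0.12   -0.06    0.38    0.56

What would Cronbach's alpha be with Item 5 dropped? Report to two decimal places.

Cronbach's alpha = 0.35

Remaining items: Item 1, Item 2, Item 3, Item 4 (k = 4).
ΣVar(i) = 1.61 + 2.72 + 2.19 + 2.62 = 9.14
Var(T) = 9.14 + 2 × 1.65 = 12.44
α (item deleted) = (4/3)·(1 − 9.14/12.44) = 0.35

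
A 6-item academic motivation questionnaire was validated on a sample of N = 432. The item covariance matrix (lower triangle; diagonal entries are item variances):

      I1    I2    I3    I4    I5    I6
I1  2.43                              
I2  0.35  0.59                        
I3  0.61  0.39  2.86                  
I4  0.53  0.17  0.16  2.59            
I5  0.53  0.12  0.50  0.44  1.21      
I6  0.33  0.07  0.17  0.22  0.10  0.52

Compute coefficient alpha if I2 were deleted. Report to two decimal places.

α = 0.53

Remaining items: I1, I3, I4, I5, I6 (k = 5).
Σσᵢ² = 2.43 + 2.86 + 2.59 + 1.21 + 0.52 = 9.61
σ²_total = 9.61 + 2 × 3.59 = 16.79
α (item deleted) = (5/4)·(1 − 9.61/16.79) = 0.53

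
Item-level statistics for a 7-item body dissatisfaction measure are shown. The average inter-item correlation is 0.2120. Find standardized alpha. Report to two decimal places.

Standardized α = k·r̄ / (1 + (k−1)·r̄) = 7 × 0.2120 / (1 + 6 × 0.2120)
  = 1.4840 / 2.2720 = 0.65

standardized alpha = 0.65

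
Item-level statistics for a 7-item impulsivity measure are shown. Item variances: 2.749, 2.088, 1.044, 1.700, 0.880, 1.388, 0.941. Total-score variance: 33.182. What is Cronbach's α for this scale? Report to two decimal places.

Σσ²ᵢ = 2.749 + 2.088 + 1.044 + 1.700 + 0.880 + 1.388 + 0.941 = 10.790
α = (k/(k−1))·(1 − Σσ²ᵢ/σ²_T) = (7/6)·(1 − 10.790/33.182) = 0.79

Cronbach's α = 0.79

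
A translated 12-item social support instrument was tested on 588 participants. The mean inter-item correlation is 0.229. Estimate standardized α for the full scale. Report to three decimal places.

Standardized α = k·r̄ / (1 + (k−1)·r̄) = 12 × 0.229 / (1 + 11 × 0.229)
  = 2.7480 / 3.5190 = 0.781

α = 0.781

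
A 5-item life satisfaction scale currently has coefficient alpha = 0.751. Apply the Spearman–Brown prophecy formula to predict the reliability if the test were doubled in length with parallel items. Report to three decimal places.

Length factor m = 2
α' = m·α / (1 + (m−1)·α)
   = 2 × 0.751 / (1 + (2 − 1) × 0.751)
   = 1.5020 / 1.7510 = 0.858

predicted reliability = 0.858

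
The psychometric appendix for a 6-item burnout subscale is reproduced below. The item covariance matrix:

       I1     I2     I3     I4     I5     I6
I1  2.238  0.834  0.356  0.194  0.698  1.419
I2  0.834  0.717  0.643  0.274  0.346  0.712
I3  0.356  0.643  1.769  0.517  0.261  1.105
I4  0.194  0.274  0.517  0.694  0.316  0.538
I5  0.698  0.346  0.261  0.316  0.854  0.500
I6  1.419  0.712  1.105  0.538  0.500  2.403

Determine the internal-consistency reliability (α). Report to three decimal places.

ΣVar(i) = 2.238 + 0.717 + 1.769 + 0.694 + 0.854 + 2.403 = 8.675
Sum of the distinct covariances = 8.713
σ²_T = 8.675 + 2 × 8.713 = 26.101
α = (k/(k−1))·(1 − ΣVar(i)/σ²_T) = (6/5)·(1 − 8.675/26.101) = 0.801

α = 0.801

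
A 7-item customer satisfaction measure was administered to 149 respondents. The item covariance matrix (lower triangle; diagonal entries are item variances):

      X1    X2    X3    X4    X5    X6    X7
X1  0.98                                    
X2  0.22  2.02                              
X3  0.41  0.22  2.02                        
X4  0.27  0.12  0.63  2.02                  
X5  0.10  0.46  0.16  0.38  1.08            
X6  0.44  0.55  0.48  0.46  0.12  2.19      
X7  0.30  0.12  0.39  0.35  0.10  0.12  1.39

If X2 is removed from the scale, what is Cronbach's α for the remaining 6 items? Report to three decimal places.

α = 0.592

Remaining items: X1, X3, X4, X5, X6, X7 (k = 6).
Σσ²ᵢ = 0.98 + 2.02 + 2.02 + 1.08 + 2.19 + 1.39 = 9.68
total variance = 9.68 + 2 × 4.71 = 19.10
α (item deleted) = (6/5)·(1 − 9.68/19.10) = 0.592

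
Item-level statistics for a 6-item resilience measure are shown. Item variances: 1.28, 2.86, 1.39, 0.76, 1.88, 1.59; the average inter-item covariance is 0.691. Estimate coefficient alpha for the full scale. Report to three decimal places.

α = 0.816

sum of item variances = 1.28 + 2.86 + 1.39 + 0.76 + 1.88 + 1.59 = 9.76
Sum of the 15 distinct covariances = 15 × 0.691 = 10.365
σ²_total = sum of item variances + 2·Σcov = 9.76 + 2 × 10.365 = 30.490
α = (6/5)·(1 − 9.76/30.490) = 0.816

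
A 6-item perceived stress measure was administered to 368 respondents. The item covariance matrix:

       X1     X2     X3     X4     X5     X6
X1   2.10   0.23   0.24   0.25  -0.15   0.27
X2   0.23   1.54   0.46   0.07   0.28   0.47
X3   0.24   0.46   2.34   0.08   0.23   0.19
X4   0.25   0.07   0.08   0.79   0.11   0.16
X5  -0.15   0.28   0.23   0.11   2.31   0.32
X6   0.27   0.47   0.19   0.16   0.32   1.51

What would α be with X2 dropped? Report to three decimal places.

α = 0.341

Remaining items: X1, X3, X4, X5, X6 (k = 5).
Σσ²ᵢ = 2.10 + 2.34 + 0.79 + 2.31 + 1.51 = 9.05
σ²_T = 9.05 + 2 × 1.70 = 12.45
α (item deleted) = (5/4)·(1 − 9.05/12.45) = 0.341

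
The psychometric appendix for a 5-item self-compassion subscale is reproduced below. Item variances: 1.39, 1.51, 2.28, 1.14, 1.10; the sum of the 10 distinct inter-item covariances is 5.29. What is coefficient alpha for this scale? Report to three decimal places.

sum of item variances = 1.39 + 1.51 + 2.28 + 1.14 + 1.10 = 7.42
Sum of distinct covariances = 5.29
σ²_T = sum of item variances + 2·Σcov = 7.42 + 2 × 5.29 = 18.00
α = (5/4)·(1 − 7.42/18.00) = 0.735

α = 0.735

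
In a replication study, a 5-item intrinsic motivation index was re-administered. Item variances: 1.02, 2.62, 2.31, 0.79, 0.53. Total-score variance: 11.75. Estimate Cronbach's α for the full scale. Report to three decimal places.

α = 0.477

Σσᵢ² = 1.02 + 2.62 + 2.31 + 0.79 + 0.53 = 7.27
α = (k/(k−1))·(1 − Σσᵢ²/σ²_total) = (5/4)·(1 − 7.27/11.75) = 0.477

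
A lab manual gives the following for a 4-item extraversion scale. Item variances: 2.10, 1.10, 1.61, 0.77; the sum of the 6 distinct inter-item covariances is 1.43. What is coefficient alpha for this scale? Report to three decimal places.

coefficient alpha = 0.452

Σσᵢ² = 2.10 + 1.10 + 1.61 + 0.77 = 5.58
Sum of distinct covariances = 1.43
Var(T) = Σσᵢ² + 2·Σcov = 5.58 + 2 × 1.43 = 8.44
α = (4/3)·(1 − 5.58/8.44) = 0.452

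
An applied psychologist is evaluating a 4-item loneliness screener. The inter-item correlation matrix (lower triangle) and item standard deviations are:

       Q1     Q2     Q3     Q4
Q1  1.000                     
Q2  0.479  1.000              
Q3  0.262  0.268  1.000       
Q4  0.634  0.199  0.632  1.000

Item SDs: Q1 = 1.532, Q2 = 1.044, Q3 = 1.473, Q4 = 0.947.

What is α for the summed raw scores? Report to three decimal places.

α = 0.716

Σσ²ᵢ = 1.532² + 1.044² + 1.473² + 0.947² = 6.5035
Covariances σ_ij = r_ij · s_i · s_j:
  σ(Q1,Q2) = 0.479 × 1.532 × 1.044 = 0.7661
  σ(Q1,Q3) = 0.262 × 1.532 × 1.473 = 0.5912
  σ(Q1,Q4) = 0.634 × 1.532 × 0.947 = 0.9198
  σ(Q2,Q3) = 0.268 × 1.044 × 1.473 = 0.4121
  σ(Q2,Q4) = 0.199 × 1.044 × 0.947 = 0.1967
  σ(Q3,Q4) = 0.632 × 1.473 × 0.947 = 0.8816
σ²_T = Σσ²ᵢ + 2·Σσ_ij = 6.5035 + 2 × 3.7675 = 14.0385
α = (4/3)·(1 − 6.5035/14.0385) = 0.716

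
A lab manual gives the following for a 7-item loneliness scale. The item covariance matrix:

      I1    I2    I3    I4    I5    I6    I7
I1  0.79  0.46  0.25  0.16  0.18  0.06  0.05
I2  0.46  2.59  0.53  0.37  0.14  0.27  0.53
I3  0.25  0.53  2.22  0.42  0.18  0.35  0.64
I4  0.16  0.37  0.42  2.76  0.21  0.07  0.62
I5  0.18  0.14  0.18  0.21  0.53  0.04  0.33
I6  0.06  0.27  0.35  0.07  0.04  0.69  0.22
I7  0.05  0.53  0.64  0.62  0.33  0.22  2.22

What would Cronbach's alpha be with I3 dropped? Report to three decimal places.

Cronbach's alpha = 0.524

Remaining items: I1, I2, I4, I5, I6, I7 (k = 6).
Σσᵢ² = 0.79 + 2.59 + 2.76 + 0.53 + 0.69 + 2.22 = 9.58
total variance = 9.58 + 2 × 3.71 = 17.00
α (item deleted) = (6/5)·(1 − 9.58/17.00) = 0.524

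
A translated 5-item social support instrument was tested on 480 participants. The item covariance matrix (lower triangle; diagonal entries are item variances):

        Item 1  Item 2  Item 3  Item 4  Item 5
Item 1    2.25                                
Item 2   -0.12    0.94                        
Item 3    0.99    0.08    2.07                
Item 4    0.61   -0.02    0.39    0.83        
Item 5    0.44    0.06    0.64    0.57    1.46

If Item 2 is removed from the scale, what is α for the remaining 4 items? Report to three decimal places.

α = 0.699

Remaining items: Item 1, Item 3, Item 4, Item 5 (k = 4).
Σσᵢ² = 2.25 + 2.07 + 0.83 + 1.46 = 6.61
σ²_T = 6.61 + 2 × 3.64 = 13.89
α (item deleted) = (4/3)·(1 − 6.61/13.89) = 0.699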